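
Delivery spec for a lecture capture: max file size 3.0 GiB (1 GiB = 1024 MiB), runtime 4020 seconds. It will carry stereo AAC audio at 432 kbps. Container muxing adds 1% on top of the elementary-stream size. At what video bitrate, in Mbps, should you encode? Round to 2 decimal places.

5.91 Mbps

Budget: 3.0 GiB = 25769.8 Mb.
Stream payload after overhead: 25769.8 / 1.01 = 25514.7 Mb.
Total bitrate budget: 25514.7 Mb / 4020 s = 6.347 Mbps.
Audio: 432 kbps = 0.432 Mbps.
Video: 6.347 − 0.432 = 5.915 Mbps.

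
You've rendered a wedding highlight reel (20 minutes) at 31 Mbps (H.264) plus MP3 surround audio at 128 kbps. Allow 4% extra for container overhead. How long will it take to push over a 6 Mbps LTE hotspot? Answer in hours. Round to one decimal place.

20 min = 1200 s
Audio: 128 kbps = 0.128 Mbps.
Total bitrate: 31.128 Mbps.
File: 31.128 Mbps × 1200 s = 37353.6 Mb.
With 4% container overhead: ×1.04. → 38847.7 Mb.
At 6 Mbps: 38847.7 / 6 = 6474.6 s ≈ 1.8 hours.

1.8 hours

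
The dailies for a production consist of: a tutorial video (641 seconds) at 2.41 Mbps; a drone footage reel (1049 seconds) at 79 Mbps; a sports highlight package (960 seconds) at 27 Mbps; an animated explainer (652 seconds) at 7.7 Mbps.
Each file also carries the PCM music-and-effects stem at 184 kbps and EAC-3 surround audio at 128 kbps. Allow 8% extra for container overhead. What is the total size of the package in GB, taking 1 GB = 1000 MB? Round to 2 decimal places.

15.71 GB

Audio total: 184 + 128 = 312 kbps = 0.312 Mbps.
tutorial video: 2.722 Mbps × 641 s × 1.08 = 1884.4 Mb
drone footage reel: 79.312 Mbps × 1049 s × 1.08 = 89854.2 Mb
sports highlight package: 27.312 Mbps × 960 s × 1.08 = 28317.1 Mb
animated explainer: 8.012 Mbps × 652 s × 1.08 = 5641.7 Mb
Total: 125697.3 Mb = 15712.2 MB.
= 15.71 GB.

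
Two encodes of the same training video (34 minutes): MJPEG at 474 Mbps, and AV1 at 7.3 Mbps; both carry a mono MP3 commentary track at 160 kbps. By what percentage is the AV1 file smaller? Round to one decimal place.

34 min = 2040 s
Audio: 160 kbps = 0.160 Mbps.
MJPEG: 474.160 Mbps × 2040 s = 967286.4 Mb = 112.607 GiB.
AV1: 7.460 Mbps × 2040 s = 15218.4 Mb = 1.772 GiB.
Reduction: (1 − 1.772/112.607) × 100 = 98.43%.

98.4%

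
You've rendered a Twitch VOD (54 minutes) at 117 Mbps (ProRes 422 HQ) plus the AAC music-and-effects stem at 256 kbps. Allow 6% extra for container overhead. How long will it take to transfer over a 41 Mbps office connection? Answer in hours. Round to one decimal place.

54 min = 3240 s
Audio: 256 kbps = 0.256 Mbps.
Total bitrate: 117.256 Mbps.
File: 117.256 Mbps × 3240 s = 379909.4 Mb.
With 6% container overhead: ×1.06. → 402704.0 Mb.
At 41 Mbps: 402704.0 / 41 = 9822.0 s ≈ 2.73 hours.

2.7 hours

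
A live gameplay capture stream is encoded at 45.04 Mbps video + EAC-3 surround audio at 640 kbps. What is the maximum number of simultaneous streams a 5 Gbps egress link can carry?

109

Audio: 640 kbps = 0.640 Mbps.
Per-viewer media rate: 45.680 Mbps.
5 Gbps = 5,000 Mbps; 5,000 / 45.680 = 109.46 → 109 viewers.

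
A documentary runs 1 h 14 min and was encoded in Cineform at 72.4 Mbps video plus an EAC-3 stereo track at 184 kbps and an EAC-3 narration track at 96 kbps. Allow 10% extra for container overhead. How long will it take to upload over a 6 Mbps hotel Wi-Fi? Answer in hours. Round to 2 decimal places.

16.43 hours

1 h 14 min = 74 min = 4440 s
Audio total: 184 + 96 = 280 kbps = 0.280 Mbps.
Total bitrate: 72.680 Mbps.
File: 72.680 Mbps × 4440 s = 322699.2 Mb.
With 10% container overhead: ×1.10. → 354969.1 Mb.
At 6 Mbps: 354969.1 / 6 = 59161.5 s ≈ 16.4 hours.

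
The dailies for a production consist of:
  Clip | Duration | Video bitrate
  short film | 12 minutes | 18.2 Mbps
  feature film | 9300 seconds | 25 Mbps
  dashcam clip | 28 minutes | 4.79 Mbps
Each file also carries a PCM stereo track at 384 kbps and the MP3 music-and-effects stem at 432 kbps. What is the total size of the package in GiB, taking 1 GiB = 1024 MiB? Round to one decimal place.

Audio total: 384 + 432 = 816 kbps = 0.816 Mbps.
short film: 19.016 Mbps × 720 s = 13691.5 Mb
feature film: 25.816 Mbps × 9300 s = 240088.8 Mb
dashcam clip: 5.606 Mbps × 1680 s = 9418.1 Mb
Total: 263198.4 Mb = 32899.8 MB.
= 30.64 GiB.

30.6 GiB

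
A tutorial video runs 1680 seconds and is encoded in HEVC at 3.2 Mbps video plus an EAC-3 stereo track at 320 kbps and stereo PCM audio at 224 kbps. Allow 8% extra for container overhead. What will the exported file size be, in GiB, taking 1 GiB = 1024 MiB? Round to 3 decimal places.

0.791 GiB

Audio total: 320 + 224 = 544 kbps = 0.544 Mbps.
Total bitrate: 3.2 + 0.544 = 3.744 Mbps.
Stream data: 3.744 Mbps × 1680 s = 6289.9 Mb.
With 8% container overhead: ×1.08.
6,793 Mb = 849,139,200 bytes ÷ 1,073,741,824 = 0.7908 GiB.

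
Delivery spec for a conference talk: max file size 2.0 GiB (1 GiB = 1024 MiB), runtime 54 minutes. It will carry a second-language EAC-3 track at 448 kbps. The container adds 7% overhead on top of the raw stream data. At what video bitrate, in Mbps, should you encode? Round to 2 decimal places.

4.51 Mbps

Budget: 2.0 GiB = 17179.9 Mb.
Stream payload after overhead: 17179.9 / 1.07 = 16056.0 Mb.
54 min = 3240 s
Total bitrate budget: 16056.0 Mb / 3240 s = 4.956 Mbps.
Audio: 448 kbps = 0.448 Mbps.
Video: 4.956 − 0.448 = 4.508 Mbps.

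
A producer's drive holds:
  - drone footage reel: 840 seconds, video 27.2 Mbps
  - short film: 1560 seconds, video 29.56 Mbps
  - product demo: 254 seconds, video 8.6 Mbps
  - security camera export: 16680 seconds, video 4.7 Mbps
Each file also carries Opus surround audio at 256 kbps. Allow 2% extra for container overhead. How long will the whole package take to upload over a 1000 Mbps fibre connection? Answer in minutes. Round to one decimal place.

2.6 minutes

Audio: 256 kbps = 0.256 Mbps.
drone footage reel: 27.456 Mbps × 840 s × 1.02 = 23524.3 Mb
short film: 29.816 Mbps × 1560 s × 1.02 = 47443.2 Mb
product demo: 8.856 Mbps × 254 s × 1.02 = 2294.4 Mb
security camera export: 4.956 Mbps × 16680 s × 1.02 = 84319.4 Mb
Total: 157581.3 Mb = 19697.7 MB.
At 1000 Mbps: 157581.3 / 1000 = 158 s ≈ 2.63 minutes.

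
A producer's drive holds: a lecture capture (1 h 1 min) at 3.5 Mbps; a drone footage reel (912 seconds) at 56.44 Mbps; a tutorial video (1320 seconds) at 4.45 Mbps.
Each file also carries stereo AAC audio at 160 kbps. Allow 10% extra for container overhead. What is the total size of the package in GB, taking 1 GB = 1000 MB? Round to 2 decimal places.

9.78 GB

Audio: 160 kbps = 0.160 Mbps.
lecture capture: 3.660 Mbps × 3660 s × 1.10 = 14735.2 Mb
drone footage reel: 56.600 Mbps × 912 s × 1.10 = 56781.1 Mb
tutorial video: 4.610 Mbps × 1320 s × 1.10 = 6693.7 Mb
Total: 78210.0 Mb = 9776.2 MB.
= 9.776 GB.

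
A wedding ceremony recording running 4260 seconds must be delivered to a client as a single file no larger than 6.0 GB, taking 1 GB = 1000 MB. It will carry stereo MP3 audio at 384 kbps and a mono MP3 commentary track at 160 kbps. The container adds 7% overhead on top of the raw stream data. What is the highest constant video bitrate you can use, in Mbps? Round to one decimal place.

10.0 Mbps

Budget: 6.0 GB = 48000.0 Mb.
Stream payload after overhead: 48000.0 / 1.07 = 44859.8 Mb.
Total bitrate budget: 44859.8 Mb / 4260 s = 10.530 Mbps.
Audio total: 384 + 160 = 544 kbps = 0.544 Mbps.
Video: 10.530 − 0.544 = 9.986 Mbps.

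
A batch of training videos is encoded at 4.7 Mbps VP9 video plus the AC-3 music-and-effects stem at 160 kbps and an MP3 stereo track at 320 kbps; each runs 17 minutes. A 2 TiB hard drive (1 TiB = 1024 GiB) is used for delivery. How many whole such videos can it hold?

3329

17 min = 1020 s
Audio total: 160 + 320 = 480 kbps = 0.480 Mbps.
Total bitrate: 5.180 Mbps.
Per item: 5.180 Mbps × 1020 s = 5,284 Mb = 660.5 MB.
Capacity: 2 TiB = 17,592,186 Mb; 3329.58 items → 3329 complete.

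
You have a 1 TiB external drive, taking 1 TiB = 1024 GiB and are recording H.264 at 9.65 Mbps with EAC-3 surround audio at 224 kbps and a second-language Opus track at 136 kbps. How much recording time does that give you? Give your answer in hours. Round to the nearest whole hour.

Audio total: 224 + 136 = 360 kbps = 0.360 Mbps.
Total bitrate: 9.65 + 0.360 = 10.010 Mbps.
Capacity: 1 TiB = 8,796,093 Mb.
Recording time: 8,796,093 / 10.010 = 878,731 s ≈ 244 hours.

244 hours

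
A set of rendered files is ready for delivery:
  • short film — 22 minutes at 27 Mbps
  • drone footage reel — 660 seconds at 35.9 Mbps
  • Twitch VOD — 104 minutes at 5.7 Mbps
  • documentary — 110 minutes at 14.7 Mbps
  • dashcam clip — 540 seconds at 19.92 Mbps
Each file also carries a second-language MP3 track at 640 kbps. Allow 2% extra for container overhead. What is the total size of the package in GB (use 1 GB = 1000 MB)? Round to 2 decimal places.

27.09 GB

Audio: 640 kbps = 0.640 Mbps.
short film: 27.640 Mbps × 1320 s × 1.02 = 37214.5 Mb
drone footage reel: 36.540 Mbps × 660 s × 1.02 = 24598.7 Mb
Twitch VOD: 6.340 Mbps × 6240 s × 1.02 = 40352.8 Mb
documentary: 15.340 Mbps × 6600 s × 1.02 = 103268.9 Mb
dashcam clip: 20.560 Mbps × 540 s × 1.02 = 11324.4 Mb
Total: 216759.4 Mb = 27094.9 MB.
= 27.09 GB.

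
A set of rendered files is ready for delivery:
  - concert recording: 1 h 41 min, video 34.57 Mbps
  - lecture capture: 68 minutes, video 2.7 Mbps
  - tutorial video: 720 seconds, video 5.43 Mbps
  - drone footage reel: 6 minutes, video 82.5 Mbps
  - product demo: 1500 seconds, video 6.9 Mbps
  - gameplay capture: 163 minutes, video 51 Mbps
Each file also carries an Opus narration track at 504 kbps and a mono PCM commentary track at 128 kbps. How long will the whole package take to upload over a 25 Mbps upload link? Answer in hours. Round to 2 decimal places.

Audio total: 504 + 128 = 632 kbps = 0.632 Mbps.
concert recording: 35.202 Mbps × 6060 s = 213324.1 Mb
lecture capture: 3.332 Mbps × 4080 s = 13594.6 Mb
tutorial video: 6.062 Mbps × 720 s = 4364.6 Mb
drone footage reel: 83.132 Mbps × 360 s = 29927.5 Mb
product demo: 7.532 Mbps × 1500 s = 11298.0 Mb
gameplay capture: 51.632 Mbps × 9780 s = 504961.0 Mb
Total: 777469.8 Mb = 97183.7 MB.
At 25 Mbps: 777469.8 / 25 = 31099 s ≈ 8.64 hours.

8.64 hours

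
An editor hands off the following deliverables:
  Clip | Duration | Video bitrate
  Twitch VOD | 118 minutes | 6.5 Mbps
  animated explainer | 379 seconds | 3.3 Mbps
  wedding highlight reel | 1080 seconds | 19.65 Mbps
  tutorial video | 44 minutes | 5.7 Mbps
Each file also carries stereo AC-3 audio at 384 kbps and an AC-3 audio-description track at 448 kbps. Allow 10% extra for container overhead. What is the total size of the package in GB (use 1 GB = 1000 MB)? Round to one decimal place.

12.8 GB

Audio total: 384 + 448 = 832 kbps = 0.832 Mbps.
Twitch VOD: 7.332 Mbps × 7080 s × 1.10 = 57101.6 Mb
animated explainer: 4.132 Mbps × 379 s × 1.10 = 1722.6 Mb
wedding highlight reel: 20.482 Mbps × 1080 s × 1.10 = 24332.6 Mb
tutorial video: 6.532 Mbps × 2640 s × 1.10 = 18968.9 Mb
Total: 102125.8 Mb = 12765.7 MB.
= 12.77 GB.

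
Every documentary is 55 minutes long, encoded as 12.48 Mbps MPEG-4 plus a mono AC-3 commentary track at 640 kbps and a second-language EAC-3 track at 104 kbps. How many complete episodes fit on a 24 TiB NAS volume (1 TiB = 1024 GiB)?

4837

55 min = 3300 s
Audio total: 640 + 104 = 744 kbps = 0.744 Mbps.
Total bitrate: 13.224 Mbps.
Per item: 13.224 Mbps × 3300 s = 43,639 Mb = 5,455 MB.
Capacity: 24 TiB = 211,106,233 Mb; 4837.54 items → 4837 complete.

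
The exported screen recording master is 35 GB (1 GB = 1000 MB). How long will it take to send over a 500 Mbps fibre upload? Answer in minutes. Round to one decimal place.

File: 35 GB = 280000.0 Mb.
At 500 Mbps: 280000.0 / 500 = 560.0 s ≈ 9.33 minutes.

9.3 minutes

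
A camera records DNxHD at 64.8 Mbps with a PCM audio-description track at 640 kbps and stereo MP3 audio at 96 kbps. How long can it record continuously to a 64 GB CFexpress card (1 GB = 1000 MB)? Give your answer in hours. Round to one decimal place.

Audio total: 640 + 96 = 736 kbps = 0.736 Mbps.
Total bitrate: 64.8 + 0.736 = 65.536 Mbps.
Capacity: 64 GB = 512,000 Mb.
Recording time: 512,000 / 65.536 = 7,812 s ≈ 2.17 hours.

2.2 hours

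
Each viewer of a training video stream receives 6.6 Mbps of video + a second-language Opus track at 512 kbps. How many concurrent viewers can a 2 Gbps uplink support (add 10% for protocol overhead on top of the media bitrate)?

255

Audio: 512 kbps = 0.512 Mbps.
Per-viewer media rate: 7.112 Mbps.
On the wire with 10% overhead: 7.823 Mbps.
2 Gbps = 2,000 Mbps; 2,000 / 7.823 = 255.65 → 255 viewers.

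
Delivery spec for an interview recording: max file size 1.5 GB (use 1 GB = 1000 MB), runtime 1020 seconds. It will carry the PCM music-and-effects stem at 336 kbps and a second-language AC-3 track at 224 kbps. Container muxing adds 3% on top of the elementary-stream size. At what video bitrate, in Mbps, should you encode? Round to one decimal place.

10.9 Mbps

Budget: 1.5 GB = 12000.0 Mb.
Stream payload after overhead: 12000.0 / 1.03 = 11650.5 Mb.
Total bitrate budget: 11650.5 Mb / 1020 s = 11.422 Mbps.
Audio total: 336 + 224 = 560 kbps = 0.560 Mbps.
Video: 11.422 − 0.560 = 10.862 Mbps.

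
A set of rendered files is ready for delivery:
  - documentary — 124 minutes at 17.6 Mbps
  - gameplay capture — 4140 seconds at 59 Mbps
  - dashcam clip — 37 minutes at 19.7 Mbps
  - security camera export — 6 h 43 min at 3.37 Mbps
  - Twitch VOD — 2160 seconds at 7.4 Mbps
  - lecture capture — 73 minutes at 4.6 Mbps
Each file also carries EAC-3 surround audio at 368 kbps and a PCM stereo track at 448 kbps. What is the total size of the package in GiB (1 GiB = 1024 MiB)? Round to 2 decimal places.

66.69 GiB

Audio total: 368 + 448 = 816 kbps = 0.816 Mbps.
documentary: 18.416 Mbps × 7440 s = 137015.0 Mb
gameplay capture: 59.816 Mbps × 4140 s = 247638.2 Mb
dashcam clip: 20.516 Mbps × 2220 s = 45545.5 Mb
security camera export: 4.186 Mbps × 24180 s = 101217.5 Mb
Twitch VOD: 8.216 Mbps × 2160 s = 17746.6 Mb
lecture capture: 5.416 Mbps × 4380 s = 23722.1 Mb
Total: 572884.9 Mb = 71610.6 MB.
= 66.69 GiB.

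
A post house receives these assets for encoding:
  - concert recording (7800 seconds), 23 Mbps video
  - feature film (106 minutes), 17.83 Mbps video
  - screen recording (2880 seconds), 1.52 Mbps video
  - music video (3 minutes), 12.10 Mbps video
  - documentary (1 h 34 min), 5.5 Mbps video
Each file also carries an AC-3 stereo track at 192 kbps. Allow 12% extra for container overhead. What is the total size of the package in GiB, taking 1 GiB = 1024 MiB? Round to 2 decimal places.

43.65 GiB

Audio: 192 kbps = 0.192 Mbps.
concert recording: 23.192 Mbps × 7800 s × 1.12 = 202605.3 Mb
feature film: 18.022 Mbps × 6360 s × 1.12 = 128374.3 Mb
screen recording: 1.712 Mbps × 2880 s × 1.12 = 5522.2 Mb
music video: 12.292 Mbps × 180 s × 1.12 = 2478.1 Mb
documentary: 5.692 Mbps × 5640 s × 1.12 = 35955.2 Mb
Total: 374935.1 Mb = 46866.9 MB.
= 43.65 GiB.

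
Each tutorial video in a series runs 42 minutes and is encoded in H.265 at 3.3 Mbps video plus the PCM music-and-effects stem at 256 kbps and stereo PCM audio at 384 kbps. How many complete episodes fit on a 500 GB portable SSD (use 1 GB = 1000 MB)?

42 min = 2520 s
Audio total: 256 + 384 = 640 kbps = 0.640 Mbps.
Total bitrate: 3.940 Mbps.
Per item: 3.940 Mbps × 2520 s = 9,929 Mb = 1,241 MB.
Capacity: 500 GB = 4,000,000 Mb; 402.87 items → 402 complete.

402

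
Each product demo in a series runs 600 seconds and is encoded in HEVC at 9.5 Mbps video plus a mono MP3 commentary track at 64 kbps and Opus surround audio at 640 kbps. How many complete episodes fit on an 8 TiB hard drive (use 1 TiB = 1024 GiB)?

Audio total: 64 + 640 = 704 kbps = 0.704 Mbps.
Total bitrate: 10.204 Mbps.
Per item: 10.204 Mbps × 600 s = 6,122 Mb = 765.3 MB.
Capacity: 8 TiB = 70,368,744 Mb; 11493.65 items → 11493 complete.

11493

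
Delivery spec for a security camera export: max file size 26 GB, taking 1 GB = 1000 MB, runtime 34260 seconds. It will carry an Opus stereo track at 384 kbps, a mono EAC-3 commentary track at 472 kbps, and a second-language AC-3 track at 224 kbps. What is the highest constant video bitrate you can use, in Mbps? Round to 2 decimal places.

Budget: 26 GB = 208000.0 Mb.
Total bitrate budget: 208000.0 Mb / 34260 s = 6.071 Mbps.
Audio total: 384 + 472 + 224 = 1080 kbps = 1.080 Mbps.
Video: 6.071 − 1.080 = 4.991 Mbps.

4.99 Mbps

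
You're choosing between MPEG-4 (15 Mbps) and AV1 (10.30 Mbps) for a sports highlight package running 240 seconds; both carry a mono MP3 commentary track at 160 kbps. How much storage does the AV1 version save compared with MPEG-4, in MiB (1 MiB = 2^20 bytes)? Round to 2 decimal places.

Audio: 160 kbps = 0.160 Mbps.
MPEG-4: 15.160 Mbps × 240 s = 3638.4 Mb = 433.731 MiB.
AV1: 10.460 Mbps × 240 s = 2510.4 Mb = 299.263 MiB.
Saving: 433.731 − 299.263 = 134.468 MiB.

134.47 MiB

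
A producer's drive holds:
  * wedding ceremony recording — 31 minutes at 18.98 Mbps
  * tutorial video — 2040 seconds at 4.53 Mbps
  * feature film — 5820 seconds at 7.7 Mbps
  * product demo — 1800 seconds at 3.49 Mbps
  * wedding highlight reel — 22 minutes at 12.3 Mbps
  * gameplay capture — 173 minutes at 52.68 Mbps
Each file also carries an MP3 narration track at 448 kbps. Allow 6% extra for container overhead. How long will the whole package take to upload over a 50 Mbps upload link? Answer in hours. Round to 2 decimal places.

Audio: 448 kbps = 0.448 Mbps.
wedding ceremony recording: 19.428 Mbps × 1860 s × 1.06 = 38304.2 Mb
tutorial video: 4.978 Mbps × 2040 s × 1.06 = 10764.4 Mb
feature film: 8.148 Mbps × 5820 s × 1.06 = 50266.6 Mb
product demo: 3.938 Mbps × 1800 s × 1.06 = 7513.7 Mb
wedding highlight reel: 12.748 Mbps × 1320 s × 1.06 = 17837.0 Mb
gameplay capture: 53.128 Mbps × 10380 s × 1.06 = 584556.8 Mb
Total: 709242.8 Mb = 88655.3 MB.
At 50 Mbps: 709242.8 / 50 = 14185 s ≈ 3.94 hours.

3.94 hours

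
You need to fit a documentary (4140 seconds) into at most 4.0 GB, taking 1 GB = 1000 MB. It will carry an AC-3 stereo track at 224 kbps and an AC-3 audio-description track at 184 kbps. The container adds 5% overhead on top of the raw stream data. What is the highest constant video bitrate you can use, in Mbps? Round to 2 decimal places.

Budget: 4.0 GB = 32000.0 Mb.
Stream payload after overhead: 32000.0 / 1.05 = 30476.2 Mb.
Total bitrate budget: 30476.2 Mb / 4140 s = 7.361 Mbps.
Audio total: 224 + 184 = 408 kbps = 0.408 Mbps.
Video: 7.361 − 0.408 = 6.953 Mbps.

6.95 Mbps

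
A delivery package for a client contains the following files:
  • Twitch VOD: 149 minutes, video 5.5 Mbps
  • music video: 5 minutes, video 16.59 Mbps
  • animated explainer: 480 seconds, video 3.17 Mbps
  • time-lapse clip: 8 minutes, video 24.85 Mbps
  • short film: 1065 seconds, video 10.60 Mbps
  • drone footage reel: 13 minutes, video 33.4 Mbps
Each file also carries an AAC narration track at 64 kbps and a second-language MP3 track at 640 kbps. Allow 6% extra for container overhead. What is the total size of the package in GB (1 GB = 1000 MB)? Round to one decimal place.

Audio total: 64 + 640 = 704 kbps = 0.704 Mbps.
Twitch VOD: 6.204 Mbps × 8940 s × 1.06 = 58791.6 Mb
music video: 17.294 Mbps × 300 s × 1.06 = 5499.5 Mb
animated explainer: 3.874 Mbps × 480 s × 1.06 = 1971.1 Mb
time-lapse clip: 25.554 Mbps × 480 s × 1.06 = 13001.9 Mb
short film: 11.304 Mbps × 1065 s × 1.06 = 12761.1 Mb
drone footage reel: 34.104 Mbps × 780 s × 1.06 = 28197.2 Mb
Total: 120222.3 Mb = 15027.8 MB.
= 15.03 GB.

15.0 GB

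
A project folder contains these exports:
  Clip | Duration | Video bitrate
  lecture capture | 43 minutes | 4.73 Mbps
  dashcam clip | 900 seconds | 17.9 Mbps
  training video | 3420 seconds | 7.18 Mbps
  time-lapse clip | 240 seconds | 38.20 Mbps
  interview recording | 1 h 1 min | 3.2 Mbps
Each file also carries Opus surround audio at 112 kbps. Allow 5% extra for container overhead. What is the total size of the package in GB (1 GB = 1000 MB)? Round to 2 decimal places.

9.84 GB

Audio: 112 kbps = 0.112 Mbps.
lecture capture: 4.842 Mbps × 2580 s × 1.05 = 13117.0 Mb
dashcam clip: 18.012 Mbps × 900 s × 1.05 = 17021.3 Mb
training video: 7.292 Mbps × 3420 s × 1.05 = 26185.6 Mb
time-lapse clip: 38.312 Mbps × 240 s × 1.05 = 9654.6 Mb
interview recording: 3.312 Mbps × 3660 s × 1.05 = 12728.0 Mb
Total: 78706.5 Mb = 9838.3 MB.
= 9.838 GB.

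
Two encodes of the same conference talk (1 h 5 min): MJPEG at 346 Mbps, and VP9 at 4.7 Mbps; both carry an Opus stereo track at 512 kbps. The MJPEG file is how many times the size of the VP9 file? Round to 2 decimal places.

66.48

1 h 5 min = 65 min = 3900 s
Audio: 512 kbps = 0.512 Mbps.
MJPEG: 346.512 Mbps × 3900 s = 1351396.8 Mb = 168.925 GB.
VP9: 5.212 Mbps × 3900 s = 20326.8 Mb = 2.541 GB.
Ratio: 168.925 / 2.541 = 66.483.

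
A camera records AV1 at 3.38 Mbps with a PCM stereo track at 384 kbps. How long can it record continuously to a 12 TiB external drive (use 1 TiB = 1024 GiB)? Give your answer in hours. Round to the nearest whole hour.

7790 hours

Audio: 384 kbps = 0.384 Mbps.
Total bitrate: 3.38 + 0.384 = 3.764 Mbps.
Capacity: 12 TiB = 105,553,116 Mb.
Recording time: 105,553,116 / 3.764 = 28,042,805 s ≈ 7,790 hours.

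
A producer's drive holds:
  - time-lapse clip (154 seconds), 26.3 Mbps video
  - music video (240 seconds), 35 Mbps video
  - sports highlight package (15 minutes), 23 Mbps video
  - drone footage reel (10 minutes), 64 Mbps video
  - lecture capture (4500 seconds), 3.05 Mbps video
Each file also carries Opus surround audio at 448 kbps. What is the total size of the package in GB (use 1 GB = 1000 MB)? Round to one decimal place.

Audio: 448 kbps = 0.448 Mbps.
time-lapse clip: 26.748 Mbps × 154 s = 4119.2 Mb
music video: 35.448 Mbps × 240 s = 8507.5 Mb
sports highlight package: 23.448 Mbps × 900 s = 21103.2 Mb
drone footage reel: 64.448 Mbps × 600 s = 38668.8 Mb
lecture capture: 3.498 Mbps × 4500 s = 15741.0 Mb
Total: 88139.7 Mb = 11017.5 MB.
= 11.02 GB.

11.0 GB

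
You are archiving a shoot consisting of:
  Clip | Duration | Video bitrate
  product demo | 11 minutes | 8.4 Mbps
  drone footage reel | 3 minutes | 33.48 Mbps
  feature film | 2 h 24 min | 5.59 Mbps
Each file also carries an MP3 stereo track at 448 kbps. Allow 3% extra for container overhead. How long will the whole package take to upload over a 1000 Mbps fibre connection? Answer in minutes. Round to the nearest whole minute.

1 minutes

Audio: 448 kbps = 0.448 Mbps.
product demo: 8.848 Mbps × 660 s × 1.03 = 6014.9 Mb
drone footage reel: 33.928 Mbps × 180 s × 1.03 = 6290.3 Mb
feature film: 6.038 Mbps × 8640 s × 1.03 = 53733.4 Mb
Total: 66038.5 Mb = 8254.8 MB.
At 1000 Mbps: 66038.5 / 1000 = 66 s ≈ 1.1 minutes.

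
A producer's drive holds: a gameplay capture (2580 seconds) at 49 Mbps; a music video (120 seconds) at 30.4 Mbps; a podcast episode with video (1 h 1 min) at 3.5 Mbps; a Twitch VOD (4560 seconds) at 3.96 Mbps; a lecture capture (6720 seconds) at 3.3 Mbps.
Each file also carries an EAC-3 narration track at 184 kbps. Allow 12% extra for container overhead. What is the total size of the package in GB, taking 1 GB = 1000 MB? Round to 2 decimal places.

Audio: 184 kbps = 0.184 Mbps.
gameplay capture: 49.184 Mbps × 2580 s × 1.12 = 142122.1 Mb
music video: 30.584 Mbps × 120 s × 1.12 = 4110.5 Mb
podcast episode with video: 3.684 Mbps × 3660 s × 1.12 = 15101.5 Mb
Twitch VOD: 4.144 Mbps × 4560 s × 1.12 = 21164.2 Mb
lecture capture: 3.484 Mbps × 6720 s × 1.12 = 26222.0 Mb
Total: 208720.2 Mb = 26090.0 MB.
= 26.09 GB.

26.09 GB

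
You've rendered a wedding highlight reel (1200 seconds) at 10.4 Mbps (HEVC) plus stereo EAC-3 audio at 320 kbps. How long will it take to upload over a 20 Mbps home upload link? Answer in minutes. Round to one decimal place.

10.7 minutes

Audio: 320 kbps = 0.320 Mbps.
Total bitrate: 10.720 Mbps.
File: 10.720 Mbps × 1200 s = 12864.0 Mb.
At 20 Mbps: 12864.0 / 20 = 643.2 s ≈ 10.7 minutes.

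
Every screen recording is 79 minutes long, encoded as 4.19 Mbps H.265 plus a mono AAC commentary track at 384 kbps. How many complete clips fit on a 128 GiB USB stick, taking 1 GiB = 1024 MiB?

50

79 min = 4740 s
Audio: 384 kbps = 0.384 Mbps.
Total bitrate: 4.574 Mbps.
Per item: 4.574 Mbps × 4740 s = 21,681 Mb = 2,710 MB.
Capacity: 128 GiB = 1,099,512 Mb; 50.71 items → 50 complete.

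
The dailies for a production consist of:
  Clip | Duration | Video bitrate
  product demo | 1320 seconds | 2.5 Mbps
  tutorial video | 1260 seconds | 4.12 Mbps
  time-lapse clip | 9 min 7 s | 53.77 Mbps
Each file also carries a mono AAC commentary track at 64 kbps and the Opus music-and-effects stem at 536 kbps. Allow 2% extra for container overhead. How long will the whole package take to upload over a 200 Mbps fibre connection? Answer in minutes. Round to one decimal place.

3.4 minutes

Audio total: 64 + 536 = 600 kbps = 0.600 Mbps.
product demo: 3.100 Mbps × 1320 s × 1.02 = 4173.8 Mb
tutorial video: 4.720 Mbps × 1260 s × 1.02 = 6066.1 Mb
time-lapse clip: 54.370 Mbps × 547 s × 1.02 = 30335.2 Mb
Total: 40575.2 Mb = 5071.9 MB.
At 200 Mbps: 40575.2 / 200 = 203 s ≈ 3.38 minutes.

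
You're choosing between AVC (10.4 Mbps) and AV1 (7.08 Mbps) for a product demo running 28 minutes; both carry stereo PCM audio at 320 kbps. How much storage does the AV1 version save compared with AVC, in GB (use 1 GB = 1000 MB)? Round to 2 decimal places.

28 min = 1680 s
Audio: 320 kbps = 0.320 Mbps.
AVC: 10.720 Mbps × 1680 s = 18009.6 Mb = 2.251 GB.
AV1: 7.400 Mbps × 1680 s = 12432.0 Mb = 1.554 GB.
Saving: 2.251 − 1.554 = 0.697 GB.

0.70 GB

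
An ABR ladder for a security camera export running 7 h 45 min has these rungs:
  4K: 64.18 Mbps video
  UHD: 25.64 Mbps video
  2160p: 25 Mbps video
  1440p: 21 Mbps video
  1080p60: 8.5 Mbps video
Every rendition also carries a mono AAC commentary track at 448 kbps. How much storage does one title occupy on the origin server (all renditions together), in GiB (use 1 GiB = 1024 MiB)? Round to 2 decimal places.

476.03 GiB

7 h 45 min = 465 min = 27900 s
Audio: 448 kbps = 0.448 Mbps.
Sum of rendition bitrates: (64.18+0.448) + (25.64+0.448) + (25+0.448) + (21+0.448) + (8.5+0.448) = 146.560 Mbps.
× 27900 s = 4,089,024 Mb = 511,128 MB = 476.0 GiB.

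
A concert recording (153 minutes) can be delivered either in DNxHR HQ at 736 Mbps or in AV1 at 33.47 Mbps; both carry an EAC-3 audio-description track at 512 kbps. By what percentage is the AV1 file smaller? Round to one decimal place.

153 min = 9180 s
Audio: 512 kbps = 0.512 Mbps.
DNxHR HQ: 736.512 Mbps × 9180 s = 6761180.2 Mb = 845.148 GB.
AV1: 33.982 Mbps × 9180 s = 311954.8 Mb = 38.994 GB.
Reduction: (1 − 38.994/845.148) × 100 = 95.39%.

95.4%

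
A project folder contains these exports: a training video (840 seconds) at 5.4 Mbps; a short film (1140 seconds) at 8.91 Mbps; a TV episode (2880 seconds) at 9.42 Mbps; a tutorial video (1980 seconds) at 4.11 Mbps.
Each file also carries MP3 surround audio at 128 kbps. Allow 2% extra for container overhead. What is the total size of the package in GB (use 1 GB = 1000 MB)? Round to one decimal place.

6.5 GB

Audio: 128 kbps = 0.128 Mbps.
training video: 5.528 Mbps × 840 s × 1.02 = 4736.4 Mb
short film: 9.038 Mbps × 1140 s × 1.02 = 10509.4 Mb
TV episode: 9.548 Mbps × 2880 s × 1.02 = 28048.2 Mb
tutorial video: 4.238 Mbps × 1980 s × 1.02 = 8559.1 Mb
Total: 51853.0 Mb = 6481.6 MB.
= 6.482 GB.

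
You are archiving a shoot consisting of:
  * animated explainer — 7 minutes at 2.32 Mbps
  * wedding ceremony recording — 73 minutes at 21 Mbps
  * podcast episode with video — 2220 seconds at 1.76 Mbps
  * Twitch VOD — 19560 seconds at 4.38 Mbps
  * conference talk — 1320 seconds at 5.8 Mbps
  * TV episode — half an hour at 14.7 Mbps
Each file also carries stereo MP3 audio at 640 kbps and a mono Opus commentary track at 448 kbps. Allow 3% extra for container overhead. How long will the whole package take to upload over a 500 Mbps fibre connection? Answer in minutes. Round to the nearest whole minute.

Audio total: 640 + 448 = 1088 kbps = 1.088 Mbps.
animated explainer: 3.408 Mbps × 420 s × 1.03 = 1474.3 Mb
wedding ceremony recording: 22.088 Mbps × 4380 s × 1.03 = 99647.8 Mb
podcast episode with video: 2.848 Mbps × 2220 s × 1.03 = 6512.2 Mb
Twitch VOD: 5.468 Mbps × 19560 s × 1.03 = 110162.7 Mb
conference talk: 6.888 Mbps × 1320 s × 1.03 = 9364.9 Mb
TV episode: 15.788 Mbps × 1800 s × 1.03 = 29271.0 Mb
Total: 256432.9 Mb = 32054.1 MB.
At 500 Mbps: 256432.9 / 500 = 513 s ≈ 8.55 minutes.

9 minutes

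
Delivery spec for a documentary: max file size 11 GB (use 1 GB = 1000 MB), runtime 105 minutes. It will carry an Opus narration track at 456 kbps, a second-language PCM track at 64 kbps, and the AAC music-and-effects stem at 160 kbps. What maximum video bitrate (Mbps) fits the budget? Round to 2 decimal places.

Budget: 11 GB = 88000.0 Mb.
105 min = 6300 s
Total bitrate budget: 88000.0 Mb / 6300 s = 13.968 Mbps.
Audio total: 456 + 64 + 160 = 680 kbps = 0.680 Mbps.
Video: 13.968 − 0.680 = 13.288 Mbps.

13.29 Mbps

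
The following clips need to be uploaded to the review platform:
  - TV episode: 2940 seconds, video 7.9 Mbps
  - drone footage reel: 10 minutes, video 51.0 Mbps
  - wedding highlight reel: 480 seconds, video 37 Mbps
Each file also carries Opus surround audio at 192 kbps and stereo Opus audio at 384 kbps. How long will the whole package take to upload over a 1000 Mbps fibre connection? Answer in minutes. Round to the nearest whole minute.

Audio total: 192 + 384 = 576 kbps = 0.576 Mbps.
TV episode: 8.476 Mbps × 2940 s = 24919.4 Mb
drone footage reel: 51.576 Mbps × 600 s = 30945.6 Mb
wedding highlight reel: 37.576 Mbps × 480 s = 18036.5 Mb
Total: 73901.5 Mb = 9237.7 MB.
At 1000 Mbps: 73901.5 / 1000 = 74 s ≈ 1.23 minutes.

1 minutes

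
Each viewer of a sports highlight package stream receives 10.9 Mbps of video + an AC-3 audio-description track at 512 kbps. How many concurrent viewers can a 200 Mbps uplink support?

Audio: 512 kbps = 0.512 Mbps.
Per-viewer media rate: 11.412 Mbps.
200 Mbps = 200.0 Mbps; 200.0 / 11.412 = 17.53 → 17 viewers.

17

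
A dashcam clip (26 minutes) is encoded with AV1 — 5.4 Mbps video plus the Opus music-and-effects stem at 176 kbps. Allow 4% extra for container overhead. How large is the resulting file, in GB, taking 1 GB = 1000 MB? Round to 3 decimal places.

26 min = 1560 s
Audio: 176 kbps = 0.176 Mbps.
Total bitrate: 5.4 + 0.176 = 5.576 Mbps.
Stream data: 5.576 Mbps × 1560 s = 8698.6 Mb.
With 4% container overhead: ×1.04.
9,047 Mb ÷ 8 = 1,131 MB → 1.131 GB.

1.131 GB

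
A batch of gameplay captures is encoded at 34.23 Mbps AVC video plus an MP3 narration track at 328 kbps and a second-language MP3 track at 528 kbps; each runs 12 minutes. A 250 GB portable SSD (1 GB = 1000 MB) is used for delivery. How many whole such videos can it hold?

79

12 min = 720 s
Audio total: 328 + 528 = 856 kbps = 0.856 Mbps.
Total bitrate: 35.086 Mbps.
Per item: 35.086 Mbps × 720 s = 25,262 Mb = 3,158 MB.
Capacity: 250 GB = 2,000,000 Mb; 79.17 items → 79 complete.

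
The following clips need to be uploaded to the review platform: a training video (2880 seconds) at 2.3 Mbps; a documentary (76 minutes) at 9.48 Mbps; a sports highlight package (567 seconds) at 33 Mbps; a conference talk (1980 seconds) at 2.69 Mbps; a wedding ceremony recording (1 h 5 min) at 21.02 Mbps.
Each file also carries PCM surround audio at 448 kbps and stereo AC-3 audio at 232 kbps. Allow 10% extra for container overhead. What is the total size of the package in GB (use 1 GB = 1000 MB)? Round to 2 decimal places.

Audio total: 448 + 232 = 680 kbps = 0.680 Mbps.
training video: 2.980 Mbps × 2880 s × 1.10 = 9440.6 Mb
documentary: 10.160 Mbps × 4560 s × 1.10 = 50962.6 Mb
sports highlight package: 33.680 Mbps × 567 s × 1.10 = 21006.2 Mb
conference talk: 3.370 Mbps × 1980 s × 1.10 = 7339.9 Mb
wedding ceremony recording: 21.700 Mbps × 3900 s × 1.10 = 93093.0 Mb
Total: 181842.3 Mb = 22730.3 MB.
= 22.73 GB.

22.73 GB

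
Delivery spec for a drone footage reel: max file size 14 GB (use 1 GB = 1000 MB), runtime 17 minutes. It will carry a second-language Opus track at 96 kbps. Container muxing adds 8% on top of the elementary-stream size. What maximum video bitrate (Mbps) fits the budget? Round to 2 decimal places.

Budget: 14 GB = 112000.0 Mb.
Stream payload after overhead: 112000.0 / 1.08 = 103703.7 Mb.
17 min = 1020 s
Total bitrate budget: 103703.7 Mb / 1020 s = 101.670 Mbps.
Audio: 96 kbps = 0.096 Mbps.
Video: 101.670 − 0.096 = 101.574 Mbps.

101.57 Mbps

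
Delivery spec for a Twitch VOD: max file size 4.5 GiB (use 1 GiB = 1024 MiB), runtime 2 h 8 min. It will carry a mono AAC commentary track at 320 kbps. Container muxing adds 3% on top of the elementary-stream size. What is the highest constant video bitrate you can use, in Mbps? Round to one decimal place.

4.6 Mbps

Budget: 4.5 GiB = 38654.7 Mb.
Stream payload after overhead: 38654.7 / 1.03 = 37528.8 Mb.
2 h 8 min = 128 min = 7680 s
Total bitrate budget: 37528.8 Mb / 7680 s = 4.887 Mbps.
Audio: 320 kbps = 0.320 Mbps.
Video: 4.887 − 0.320 = 4.567 Mbps.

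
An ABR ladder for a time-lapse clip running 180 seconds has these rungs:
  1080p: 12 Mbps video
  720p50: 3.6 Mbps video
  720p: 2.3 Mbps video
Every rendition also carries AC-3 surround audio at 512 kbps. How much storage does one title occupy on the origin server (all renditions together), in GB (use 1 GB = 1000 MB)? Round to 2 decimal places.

0.44 GB

Audio: 512 kbps = 0.512 Mbps.
Sum of rendition bitrates: (12+0.512) + (3.6+0.512) + (2.3+0.512) = 19.436 Mbps.
× 180 s = 3,498 Mb = 437.3 MB = 0.4373 GB.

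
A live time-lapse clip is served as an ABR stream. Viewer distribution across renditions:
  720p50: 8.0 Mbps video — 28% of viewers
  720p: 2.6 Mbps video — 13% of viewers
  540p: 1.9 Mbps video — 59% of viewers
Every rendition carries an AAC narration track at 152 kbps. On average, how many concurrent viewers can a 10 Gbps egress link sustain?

2596

Audio: 152 kbps = 0.152 Mbps.
Average per-viewer bitrate: 0.28×8.152 + 0.13×2.752 + 0.59×2.052 = 3.851 Mbps.
10 Gbps = 10,000 Mbps; 10,000 / 3.851 = 2596.73 → 2596.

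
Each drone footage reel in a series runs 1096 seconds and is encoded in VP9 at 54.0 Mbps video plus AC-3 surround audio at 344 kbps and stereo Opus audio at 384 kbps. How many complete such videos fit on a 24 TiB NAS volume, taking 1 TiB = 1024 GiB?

3519

Audio total: 344 + 384 = 728 kbps = 0.728 Mbps.
Total bitrate: 54.728 Mbps.
Per item: 54.728 Mbps × 1096 s = 59,982 Mb = 7,498 MB.
Capacity: 24 TiB = 211,106,233 Mb; 3519.50 items → 3519 complete.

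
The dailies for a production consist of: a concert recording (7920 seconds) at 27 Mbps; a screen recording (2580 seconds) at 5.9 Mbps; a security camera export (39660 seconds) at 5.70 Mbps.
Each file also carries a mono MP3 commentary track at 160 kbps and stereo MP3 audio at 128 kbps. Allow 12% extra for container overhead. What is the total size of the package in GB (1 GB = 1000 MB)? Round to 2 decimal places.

65.74 GB

Audio total: 160 + 128 = 288 kbps = 0.288 Mbps.
concert recording: 27.288 Mbps × 7920 s × 1.12 = 242055.5 Mb
screen recording: 6.188 Mbps × 2580 s × 1.12 = 17880.8 Mb
security camera export: 5.988 Mbps × 39660 s × 1.12 = 265982.2 Mb
Total: 525918.5 Mb = 65739.8 MB.
= 65.74 GB.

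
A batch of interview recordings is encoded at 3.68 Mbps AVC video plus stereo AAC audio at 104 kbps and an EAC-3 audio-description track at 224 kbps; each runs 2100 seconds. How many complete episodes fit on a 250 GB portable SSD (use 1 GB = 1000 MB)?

237

Audio total: 104 + 224 = 328 kbps = 0.328 Mbps.
Total bitrate: 4.008 Mbps.
Per item: 4.008 Mbps × 2100 s = 8,417 Mb = 1,052 MB.
Capacity: 250 GB = 2,000,000 Mb; 237.62 items → 237 complete.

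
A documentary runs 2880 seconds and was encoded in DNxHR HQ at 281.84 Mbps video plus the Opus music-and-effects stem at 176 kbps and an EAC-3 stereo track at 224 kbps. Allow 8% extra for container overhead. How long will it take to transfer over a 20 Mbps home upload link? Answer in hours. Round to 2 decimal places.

Audio total: 176 + 224 = 400 kbps = 0.400 Mbps.
Total bitrate: 282.240 Mbps.
File: 282.240 Mbps × 2880 s = 812851.2 Mb.
With 8% container overhead: ×1.08. → 877879.3 Mb.
At 20 Mbps: 877879.3 / 20 = 43894.0 s ≈ 12.2 hours.

12.19 hours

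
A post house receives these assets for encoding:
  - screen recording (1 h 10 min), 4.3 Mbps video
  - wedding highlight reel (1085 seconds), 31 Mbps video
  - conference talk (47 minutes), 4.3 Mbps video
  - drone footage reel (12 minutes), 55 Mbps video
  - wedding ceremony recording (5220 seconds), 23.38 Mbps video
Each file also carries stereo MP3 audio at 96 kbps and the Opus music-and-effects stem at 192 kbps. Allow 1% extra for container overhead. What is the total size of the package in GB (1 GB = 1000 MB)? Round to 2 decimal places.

Audio total: 96 + 192 = 288 kbps = 0.288 Mbps.
screen recording: 4.588 Mbps × 4200 s × 1.01 = 19462.3 Mb
wedding highlight reel: 31.288 Mbps × 1085 s × 1.01 = 34287.0 Mb
conference talk: 4.588 Mbps × 2820 s × 1.01 = 13067.5 Mb
drone footage reel: 55.288 Mbps × 720 s × 1.01 = 40205.4 Mb
wedding ceremony recording: 23.668 Mbps × 5220 s × 1.01 = 124782.4 Mb
Total: 231804.7 Mb = 28975.6 MB.
= 28.98 GB.

28.98 GB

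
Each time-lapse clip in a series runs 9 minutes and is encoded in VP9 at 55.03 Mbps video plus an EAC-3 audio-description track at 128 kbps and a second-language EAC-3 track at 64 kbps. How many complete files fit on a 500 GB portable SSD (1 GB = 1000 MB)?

134

9 min = 540 s
Audio total: 128 + 64 = 192 kbps = 0.192 Mbps.
Total bitrate: 55.222 Mbps.
Per item: 55.222 Mbps × 540 s = 29,820 Mb = 3,727 MB.
Capacity: 500 GB = 4,000,000 Mb; 134.14 items → 134 complete.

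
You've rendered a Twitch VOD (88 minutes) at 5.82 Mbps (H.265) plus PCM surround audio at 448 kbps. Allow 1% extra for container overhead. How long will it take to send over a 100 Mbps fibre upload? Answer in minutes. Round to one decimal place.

88 min = 5280 s
Audio: 448 kbps = 0.448 Mbps.
Total bitrate: 6.268 Mbps.
File: 6.268 Mbps × 5280 s = 33095.0 Mb.
With 1% container overhead: ×1.01. → 33426.0 Mb.
At 100 Mbps: 33426.0 / 100 = 334.3 s ≈ 5.57 minutes.

5.6 minutes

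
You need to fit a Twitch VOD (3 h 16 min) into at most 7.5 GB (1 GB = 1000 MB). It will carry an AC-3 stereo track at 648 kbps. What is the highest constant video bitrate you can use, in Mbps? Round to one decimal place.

4.5 Mbps

Budget: 7.5 GB = 60000.0 Mb.
3 h 16 min = 196 min = 11760 s
Total bitrate budget: 60000.0 Mb / 11760 s = 5.102 Mbps.
Audio: 648 kbps = 0.648 Mbps.
Video: 5.102 − 0.648 = 4.454 Mbps.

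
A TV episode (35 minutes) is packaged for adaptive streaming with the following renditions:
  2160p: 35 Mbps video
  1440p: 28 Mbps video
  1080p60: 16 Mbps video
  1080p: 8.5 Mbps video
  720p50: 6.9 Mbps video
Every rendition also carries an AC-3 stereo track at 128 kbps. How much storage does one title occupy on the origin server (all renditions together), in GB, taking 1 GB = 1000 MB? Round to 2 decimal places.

24.95 GB

35 min = 2100 s
Audio: 128 kbps = 0.128 Mbps.
Sum of rendition bitrates: (35+0.128) + (28+0.128) + (16+0.128) + (8.5+0.128) + (6.9+0.128) = 95.040 Mbps.
× 2100 s = 199,584 Mb = 24,948 MB = 24.95 GB.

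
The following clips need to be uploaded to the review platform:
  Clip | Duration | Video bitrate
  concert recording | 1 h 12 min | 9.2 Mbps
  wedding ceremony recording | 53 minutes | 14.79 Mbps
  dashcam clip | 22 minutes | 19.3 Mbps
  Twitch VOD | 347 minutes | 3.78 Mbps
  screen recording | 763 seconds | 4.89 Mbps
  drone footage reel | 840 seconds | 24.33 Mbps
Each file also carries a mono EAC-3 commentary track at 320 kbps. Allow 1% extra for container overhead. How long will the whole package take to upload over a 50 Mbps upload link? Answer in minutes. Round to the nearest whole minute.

76 minutes

Audio: 320 kbps = 0.320 Mbps.
concert recording: 9.520 Mbps × 4320 s × 1.01 = 41537.7 Mb
wedding ceremony recording: 15.110 Mbps × 3180 s × 1.01 = 48530.3 Mb
dashcam clip: 19.620 Mbps × 1320 s × 1.01 = 26157.4 Mb
Twitch VOD: 4.100 Mbps × 20820 s × 1.01 = 86215.6 Mb
screen recording: 5.210 Mbps × 763 s × 1.01 = 4015.0 Mb
drone footage reel: 24.650 Mbps × 840 s × 1.01 = 20913.1 Mb
Total: 227369.0 Mb = 28421.1 MB.
At 50 Mbps: 227369.0 / 50 = 4547 s ≈ 75.8 minutes.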